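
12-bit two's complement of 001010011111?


Original: 001010011111
Step 1 - Invert all bits: 110101100000
Step 2 - Add 1: 110101100000 + 1
= 110101100001 (represents -671)


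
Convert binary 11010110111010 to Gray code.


Binary: 11010110111010
Gray code: G = B XOR (B >> 1)
B >> 1 = 01101011011101
11010110111010 XOR 01101011011101:
  1 XOR 0 = 1
  1 XOR 1 = 0
  0 XOR 1 = 1
  1 XOR 0 = 1
  0 XOR 1 = 1
  1 XOR 0 = 1
  1 XOR 1 = 0
  0 XOR 1 = 1
  1 XOR 0 = 1
  1 XOR 1 = 0
  1 XOR 1 = 0
  0 XOR 1 = 1
  1 XOR 0 = 1
  0 XOR 1 = 1
= 10111101100111


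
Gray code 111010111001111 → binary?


Gray code: 111010111001111
MSB stays the same: 1
Each subsequent bit = prev_binary XOR current_gray:
  B[1] = 1 XOR 1 = 0
  B[2] = 0 XOR 1 = 1
  B[3] = 1 XOR 0 = 1
  B[4] = 1 XOR 1 = 0
  B[5] = 0 XOR 0 = 0
  B[6] = 0 XOR 1 = 1
  B[7] = 1 XOR 1 = 0
  B[8] = 0 XOR 1 = 1
  B[9] = 1 XOR 0 = 1
  B[10] = 1 XOR 0 = 1
  B[11] = 1 XOR 1 = 0
  B[12] = 0 XOR 1 = 1
  B[13] = 1 XOR 1 = 0
  B[14] = 0 XOR 1 = 1
= 101100101110101 (22901 decimal)


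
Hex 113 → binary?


Each hex digit → 4 binary bits:
  1 = 0001
  1 = 0001
  3 = 0011
Concatenate: 0001 0001 0011
= 000100010011


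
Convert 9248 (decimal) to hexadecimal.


Divide by 16 repeatedly:
9248 ÷ 16 = 578 remainder 0 (0)
578 ÷ 16 = 36 remainder 2 (2)
36 ÷ 16 = 2 remainder 4 (4)
2 ÷ 16 = 0 remainder 2 (2)
Reading remainders bottom-up:
= 0x2420


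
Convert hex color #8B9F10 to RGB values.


Hex: #8B9F10
R = 8B₁₆ = 139
G = 9F₁₆ = 159
B = 10₁₆ = 16
= RGB(139, 159, 16)


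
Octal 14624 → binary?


Each octal digit → 3 binary bits:
  1 = 001
  4 = 100
  6 = 110
  2 = 010
  4 = 100
Concatenate: 001 100 110 010 100
= 001100110010100


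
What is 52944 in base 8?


Divide by 8 repeatedly:
52944 ÷ 8 = 6618 remainder 0
6618 ÷ 8 = 827 remainder 2
827 ÷ 8 = 103 remainder 3
103 ÷ 8 = 12 remainder 7
12 ÷ 8 = 1 remainder 4
1 ÷ 8 = 0 remainder 1
Reading remainders bottom-up:
= 0o147320


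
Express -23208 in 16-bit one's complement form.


Original: 0101101010101000
Invert all bits:
  bit 0: 0 → 1
  bit 1: 1 → 0
  bit 2: 0 → 1
  bit 3: 1 → 0
  bit 4: 1 → 0
  bit 5: 0 → 1
  bit 6: 1 → 0
  bit 7: 0 → 1
  bit 8: 1 → 0
  bit 9: 0 → 1
  bit 10: 1 → 0
  bit 11: 0 → 1
  bit 12: 1 → 0
  bit 13: 0 → 1
  bit 14: 0 → 1
  bit 15: 0 → 1
= 1010010101010111


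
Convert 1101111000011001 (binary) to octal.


Group into 3-bit groups: 001101111000011001
  001 = 1
  101 = 5
  111 = 7
  000 = 0
  011 = 3
  001 = 1
= 0o157031


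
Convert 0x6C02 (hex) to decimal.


Positional values:
Position 0: 2 × 16^0 = 2 × 1 = 2
Position 1: 0 × 16^1 = 0 × 16 = 0
Position 2: C × 16^2 = 12 × 256 = 3072
Position 3: 6 × 16^3 = 6 × 4096 = 24576
Sum = 2 + 0 + 3072 + 24576
= 27650


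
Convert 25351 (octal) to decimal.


Positional values:
Position 0: 1 × 8^0 = 1
Position 1: 5 × 8^1 = 40
Position 2: 3 × 8^2 = 192
Position 3: 5 × 8^3 = 2560
Position 4: 2 × 8^4 = 8192
Sum = 1 + 40 + 192 + 2560 + 8192
= 10985


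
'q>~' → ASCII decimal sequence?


String: 'q>~'  (3 characters)
Per-character ASCII lookup:
  'q': lowercase starts at 97: 'q' = 97 + 16 = 113
  '>': special character: '>' = 62
  '~': special character: '~' = 126
= 113 62 126


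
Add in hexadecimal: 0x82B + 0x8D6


Align and add column by column (LSB to MSB, each column mod 16 with carry):
  082B
+ 08D6
  ----
  col 0: B(11) + 6(6) + 0 (carry in) = 17 → 1(1), carry out 1
  col 1: 2(2) + D(13) + 1 (carry in) = 16 → 0(0), carry out 1
  col 2: 8(8) + 8(8) + 1 (carry in) = 17 → 1(1), carry out 1
  col 3: 0(0) + 0(0) + 1 (carry in) = 1 → 1(1), carry out 0
Reading digits MSB→LSB: 1101
Strip leading zeros: 1101
= 0x1101


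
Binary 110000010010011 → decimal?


Positional values:
Bit 0: 1 × 2^0 = 1
Bit 1: 1 × 2^1 = 2
Bit 4: 1 × 2^4 = 16
Bit 7: 1 × 2^7 = 128
Bit 13: 1 × 2^13 = 8192
Bit 14: 1 × 2^14 = 16384
Sum = 1 + 2 + 16 + 128 + 8192 + 16384
= 24723


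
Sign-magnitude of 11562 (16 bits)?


Sign bit: 0 (positive)
Magnitude: 11562 = 010110100101010
= 0010110100101010


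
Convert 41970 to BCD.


Each digit → 4-bit binary:
  4 → 0100
  1 → 0001
  9 → 1001
  7 → 0111
  0 → 0000
= 0100 0001 1001 0111 0000


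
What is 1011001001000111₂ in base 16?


Group into 4-bit nibbles: 1011001001000111
  1011 = B
  0010 = 2
  0100 = 4
  0111 = 7
= 0xB247


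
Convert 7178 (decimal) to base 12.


Divide by 12 repeatedly:
7178 ÷ 12 = 598 remainder 2
598 ÷ 12 = 49 remainder 10
49 ÷ 12 = 4 remainder 1
4 ÷ 12 = 0 remainder 4
Reading remainders bottom-up:
= 41A2


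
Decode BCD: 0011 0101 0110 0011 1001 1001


Each 4-bit group → digit:
  0011 → 3
  0101 → 5
  0110 → 6
  0011 → 3
  1001 → 9
  1001 → 9
= 356399


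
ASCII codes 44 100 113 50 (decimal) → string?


Codes (decimal): 44 100 113 50
Per-code ASCII lookup:
  44  (special character) → ','
  100  (range 97-122: lowercase, 100 - 97 = 3) → 'd'
  113  (range 97-122: lowercase, 113 - 97 = 16) → 'q'
  50  (range 48-57: digits, 50 - 48 = 2) → '2'
= ',dq2'


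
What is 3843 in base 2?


Divide by 2 repeatedly:
3843 ÷ 2 = 1921 remainder 1
1921 ÷ 2 = 960 remainder 1
960 ÷ 2 = 480 remainder 0
480 ÷ 2 = 240 remainder 0
240 ÷ 2 = 120 remainder 0
120 ÷ 2 = 60 remainder 0
60 ÷ 2 = 30 remainder 0
30 ÷ 2 = 15 remainder 0
15 ÷ 2 = 7 remainder 1
7 ÷ 2 = 3 remainder 1
3 ÷ 2 = 1 remainder 1
1 ÷ 2 = 0 remainder 1
Reading remainders bottom-up:
= 111100000011


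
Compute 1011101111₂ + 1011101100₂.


Align and add column by column (LSB to MSB, carry propagating):
  01011101111
+ 01011101100
  -----------
  col 0: 1 + 0 + 0 (carry in) = 1 → bit 1, carry out 0
  col 1: 1 + 0 + 0 (carry in) = 1 → bit 1, carry out 0
  col 2: 1 + 1 + 0 (carry in) = 2 → bit 0, carry out 1
  col 3: 1 + 1 + 1 (carry in) = 3 → bit 1, carry out 1
  col 4: 0 + 0 + 1 (carry in) = 1 → bit 1, carry out 0
  col 5: 1 + 1 + 0 (carry in) = 2 → bit 0, carry out 1
  col 6: 1 + 1 + 1 (carry in) = 3 → bit 1, carry out 1
  col 7: 1 + 1 + 1 (carry in) = 3 → bit 1, carry out 1
  col 8: 0 + 0 + 1 (carry in) = 1 → bit 1, carry out 0
  col 9: 1 + 1 + 0 (carry in) = 2 → bit 0, carry out 1
  col 10: 0 + 0 + 1 (carry in) = 1 → bit 1, carry out 0
Reading bits MSB→LSB: 10111011011
Strip leading zeros: 10111011011
= 10111011011


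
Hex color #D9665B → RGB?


Hex: #D9665B
R = D9₁₆ = 217
G = 66₁₆ = 102
B = 5B₁₆ = 91
= RGB(217, 102, 91)


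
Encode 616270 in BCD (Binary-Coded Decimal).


Each digit → 4-bit binary:
  6 → 0110
  1 → 0001
  6 → 0110
  2 → 0010
  7 → 0111
  0 → 0000
= 0110 0001 0110 0010 0111 0000


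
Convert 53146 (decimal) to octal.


Divide by 8 repeatedly:
53146 ÷ 8 = 6643 remainder 2
6643 ÷ 8 = 830 remainder 3
830 ÷ 8 = 103 remainder 6
103 ÷ 8 = 12 remainder 7
12 ÷ 8 = 1 remainder 4
1 ÷ 8 = 0 remainder 1
Reading remainders bottom-up:
= 0o147632


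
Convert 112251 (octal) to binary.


Each octal digit → 3 binary bits:
  1 = 001
  1 = 001
  2 = 010
  2 = 010
  5 = 101
  1 = 001
Concatenate: 001 001 010 010 101 001
= 001001010010101001


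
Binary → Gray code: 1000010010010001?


Binary: 1000010010010001
Gray code: G = B XOR (B >> 1)
B >> 1 = 0100001001001000
1000010010010001 XOR 0100001001001000:
  1 XOR 0 = 1
  0 XOR 1 = 1
  0 XOR 0 = 0
  0 XOR 0 = 0
  0 XOR 0 = 0
  1 XOR 0 = 1
  0 XOR 1 = 1
  0 XOR 0 = 0
  1 XOR 0 = 1
  0 XOR 1 = 1
  0 XOR 0 = 0
  1 XOR 0 = 1
  0 XOR 1 = 1
  0 XOR 0 = 0
  0 XOR 0 = 0
  1 XOR 0 = 1
= 1100011011011001


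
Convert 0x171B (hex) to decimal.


Positional values:
Position 0: B × 16^0 = 11 × 1 = 11
Position 1: 1 × 16^1 = 1 × 16 = 16
Position 2: 7 × 16^2 = 7 × 256 = 1792
Position 3: 1 × 16^3 = 1 × 4096 = 4096
Sum = 11 + 16 + 1792 + 4096
= 5915


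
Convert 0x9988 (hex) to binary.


Each hex digit → 4 binary bits:
  9 = 1001
  9 = 1001
  8 = 1000
  8 = 1000
Concatenate: 1001 1001 1000 1000
= 1001100110001000


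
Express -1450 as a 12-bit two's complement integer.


Original: 010110101010
Step 1 - Invert all bits: 101001010101
Step 2 - Add 1: 101001010101 + 1
= 101001010110 (represents -1450)


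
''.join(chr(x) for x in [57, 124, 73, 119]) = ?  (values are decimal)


Codes (decimal): 57 124 73 119
Per-code ASCII lookup:
  57  (range 48-57: digits, 57 - 48 = 9) → '9'
  124  (special character) → '|'
  73  (range 65-90: uppercase, 73 - 65 = 8) → 'I'
  119  (range 97-122: lowercase, 119 - 97 = 22) → 'w'
= '9|Iw'


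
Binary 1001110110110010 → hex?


Group into 4-bit nibbles: 1001110110110010
  1001 = 9
  1101 = D
  1011 = B
  0010 = 2
= 0x9DB2


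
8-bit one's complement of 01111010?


Original: 01111010
Invert all bits:
  bit 0: 0 → 1
  bit 1: 1 → 0
  bit 2: 1 → 0
  bit 3: 1 → 0
  bit 4: 1 → 0
  bit 5: 0 → 1
  bit 6: 1 → 0
  bit 7: 0 → 1
= 10000101


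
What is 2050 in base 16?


Divide by 16 repeatedly:
2050 ÷ 16 = 128 remainder 2 (2)
128 ÷ 16 = 8 remainder 0 (0)
8 ÷ 16 = 0 remainder 8 (8)
Reading remainders bottom-up:
= 0x802


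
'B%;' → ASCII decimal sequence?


String: 'B%;'  (3 characters)
Per-character ASCII lookup:
  'B': uppercase starts at 65: 'B' = 65 + 1 = 66
  '%': special character: '%' = 37
  ';': special character: ';' = 59
= 66 37 59


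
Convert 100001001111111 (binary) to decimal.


Positional values:
Bit 0: 1 × 2^0 = 1
Bit 1: 1 × 2^1 = 2
Bit 2: 1 × 2^2 = 4
Bit 3: 1 × 2^3 = 8
Bit 4: 1 × 2^4 = 16
Bit 5: 1 × 2^5 = 32
Bit 6: 1 × 2^6 = 64
Bit 9: 1 × 2^9 = 512
Bit 14: 1 × 2^14 = 16384
Sum = 1 + 2 + 4 + 8 + 16 + 32 + 64 + 512 + 16384
= 17023


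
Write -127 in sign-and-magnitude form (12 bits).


Sign bit: 1 (negative)
Magnitude: 127 = 00001111111
= 100001111111


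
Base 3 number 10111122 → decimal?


Positional values (base 3):
  2 × 3^0 = 2 × 1 = 2
  2 × 3^1 = 2 × 3 = 6
  1 × 3^2 = 1 × 9 = 9
  1 × 3^3 = 1 × 27 = 27
  1 × 3^4 = 1 × 81 = 81
  1 × 3^5 = 1 × 243 = 243
  0 × 3^6 = 0 × 729 = 0
  1 × 3^7 = 1 × 2187 = 2187
Sum = 2 + 6 + 9 + 27 + 81 + 243 + 0 + 2187
= 2555


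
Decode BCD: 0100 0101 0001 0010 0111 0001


Each 4-bit group → digit:
  0100 → 4
  0101 → 5
  0001 → 1
  0010 → 2
  0111 → 7
  0001 → 1
= 451271


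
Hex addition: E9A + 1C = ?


Align and add column by column (LSB to MSB, each column mod 16 with carry):
  0E9A
+ 001C
  ----
  col 0: A(10) + C(12) + 0 (carry in) = 22 → 6(6), carry out 1
  col 1: 9(9) + 1(1) + 1 (carry in) = 11 → B(11), carry out 0
  col 2: E(14) + 0(0) + 0 (carry in) = 14 → E(14), carry out 0
  col 3: 0(0) + 0(0) + 0 (carry in) = 0 → 0(0), carry out 0
Reading digits MSB→LSB: 0EB6
Strip leading zeros: EB6
= 0xEB6


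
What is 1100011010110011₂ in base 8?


Group into 3-bit groups: 001100011010110011
  001 = 1
  100 = 4
  011 = 3
  010 = 2
  110 = 6
  011 = 3
= 0o143263


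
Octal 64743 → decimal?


Positional values:
Position 0: 3 × 8^0 = 3
Position 1: 4 × 8^1 = 32
Position 2: 7 × 8^2 = 448
Position 3: 4 × 8^3 = 2048
Position 4: 6 × 8^4 = 24576
Sum = 3 + 32 + 448 + 2048 + 24576
= 27107


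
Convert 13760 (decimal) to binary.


Divide by 2 repeatedly:
13760 ÷ 2 = 6880 remainder 0
6880 ÷ 2 = 3440 remainder 0
3440 ÷ 2 = 1720 remainder 0
1720 ÷ 2 = 860 remainder 0
860 ÷ 2 = 430 remainder 0
430 ÷ 2 = 215 remainder 0
215 ÷ 2 = 107 remainder 1
107 ÷ 2 = 53 remainder 1
53 ÷ 2 = 26 remainder 1
26 ÷ 2 = 13 remainder 0
13 ÷ 2 = 6 remainder 1
6 ÷ 2 = 3 remainder 0
3 ÷ 2 = 1 remainder 1
1 ÷ 2 = 0 remainder 1
Reading remainders bottom-up:
= 11010111000000


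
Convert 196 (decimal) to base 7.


Divide by 7 repeatedly:
196 ÷ 7 = 28 remainder 0
28 ÷ 7 = 4 remainder 0
4 ÷ 7 = 0 remainder 4
Reading remainders bottom-up:
= 400


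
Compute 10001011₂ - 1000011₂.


Align and subtract column by column (LSB to MSB, borrowing when needed):
  10001011
- 01000011
  --------
  col 0: (1 - 0 borrow-in) - 1 → 1 - 1 = 0, borrow out 0
  col 1: (1 - 0 borrow-in) - 1 → 1 - 1 = 0, borrow out 0
  col 2: (0 - 0 borrow-in) - 0 → 0 - 0 = 0, borrow out 0
  col 3: (1 - 0 borrow-in) - 0 → 1 - 0 = 1, borrow out 0
  col 4: (0 - 0 borrow-in) - 0 → 0 - 0 = 0, borrow out 0
  col 5: (0 - 0 borrow-in) - 0 → 0 - 0 = 0, borrow out 0
  col 6: (0 - 0 borrow-in) - 1 → borrow from next column: (0+2) - 1 = 1, borrow out 1
  col 7: (1 - 1 borrow-in) - 0 → 0 - 0 = 0, borrow out 0
Reading bits MSB→LSB: 01001000
Strip leading zeros: 1001000
= 1001000


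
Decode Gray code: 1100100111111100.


Gray code: 1100100111111100
MSB stays the same: 1
Each subsequent bit = prev_binary XOR current_gray:
  B[1] = 1 XOR 1 = 0
  B[2] = 0 XOR 0 = 0
  B[3] = 0 XOR 0 = 0
  B[4] = 0 XOR 1 = 1
  B[5] = 1 XOR 0 = 1
  B[6] = 1 XOR 0 = 1
  B[7] = 1 XOR 1 = 0
  B[8] = 0 XOR 1 = 1
  B[9] = 1 XOR 1 = 0
  B[10] = 0 XOR 1 = 1
  B[11] = 1 XOR 1 = 0
  B[12] = 0 XOR 1 = 1
  B[13] = 1 XOR 1 = 0
  B[14] = 0 XOR 0 = 0
  B[15] = 0 XOR 0 = 0
= 1000111010101000 (36520 decimal)


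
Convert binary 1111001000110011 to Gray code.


Binary: 1111001000110011
Gray code: G = B XOR (B >> 1)
B >> 1 = 0111100100011001
1111001000110011 XOR 0111100100011001:
  1 XOR 0 = 1
  1 XOR 1 = 0
  1 XOR 1 = 0
  1 XOR 1 = 0
  0 XOR 1 = 1
  0 XOR 0 = 0
  1 XOR 0 = 1
  0 XOR 1 = 1
  0 XOR 0 = 0
  0 XOR 0 = 0
  1 XOR 0 = 1
  1 XOR 1 = 0
  0 XOR 1 = 1
  0 XOR 0 = 0
  1 XOR 0 = 1
  1 XOR 1 = 0
= 1000101100101010


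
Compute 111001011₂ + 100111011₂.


Align and add column by column (LSB to MSB, carry propagating):
  0111001011
+ 0100111011
  ----------
  col 0: 1 + 1 + 0 (carry in) = 2 → bit 0, carry out 1
  col 1: 1 + 1 + 1 (carry in) = 3 → bit 1, carry out 1
  col 2: 0 + 0 + 1 (carry in) = 1 → bit 1, carry out 0
  col 3: 1 + 1 + 0 (carry in) = 2 → bit 0, carry out 1
  col 4: 0 + 1 + 1 (carry in) = 2 → bit 0, carry out 1
  col 5: 0 + 1 + 1 (carry in) = 2 → bit 0, carry out 1
  col 6: 1 + 0 + 1 (carry in) = 2 → bit 0, carry out 1
  col 7: 1 + 0 + 1 (carry in) = 2 → bit 0, carry out 1
  col 8: 1 + 1 + 1 (carry in) = 3 → bit 1, carry out 1
  col 9: 0 + 0 + 1 (carry in) = 1 → bit 1, carry out 0
Reading bits MSB→LSB: 1100000110
Strip leading zeros: 1100000110
= 1100000110


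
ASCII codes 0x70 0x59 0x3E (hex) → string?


Codes (hex): 0x70 0x59 0x3E
Per-code ASCII lookup:
  0x70 = 112  (range 97-122: lowercase, 112 - 97 = 15) → 'p'
  0x59 = 89  (range 65-90: uppercase, 89 - 65 = 24) → 'Y'
  0x3E = 62  (special character) → '>'
= 'pY>'


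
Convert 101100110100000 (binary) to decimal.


Positional values:
Bit 5: 1 × 2^5 = 32
Bit 7: 1 × 2^7 = 128
Bit 8: 1 × 2^8 = 256
Bit 11: 1 × 2^11 = 2048
Bit 12: 1 × 2^12 = 4096
Bit 14: 1 × 2^14 = 16384
Sum = 32 + 128 + 256 + 2048 + 4096 + 16384
= 22944


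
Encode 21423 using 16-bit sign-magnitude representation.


Sign bit: 0 (positive)
Magnitude: 21423 = 101001110101111
= 0101001110101111


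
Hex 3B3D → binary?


Each hex digit → 4 binary bits:
  3 = 0011
  B = 1011
  3 = 0011
  D = 1101
Concatenate: 0011 1011 0011 1101
= 0011101100111101


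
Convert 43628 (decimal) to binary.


Divide by 2 repeatedly:
43628 ÷ 2 = 21814 remainder 0
21814 ÷ 2 = 10907 remainder 0
10907 ÷ 2 = 5453 remainder 1
5453 ÷ 2 = 2726 remainder 1
2726 ÷ 2 = 1363 remainder 0
1363 ÷ 2 = 681 remainder 1
681 ÷ 2 = 340 remainder 1
340 ÷ 2 = 170 remainder 0
170 ÷ 2 = 85 remainder 0
85 ÷ 2 = 42 remainder 1
42 ÷ 2 = 21 remainder 0
21 ÷ 2 = 10 remainder 1
10 ÷ 2 = 5 remainder 0
5 ÷ 2 = 2 remainder 1
2 ÷ 2 = 1 remainder 0
1 ÷ 2 = 0 remainder 1
Reading remainders bottom-up:
= 1010101001101100


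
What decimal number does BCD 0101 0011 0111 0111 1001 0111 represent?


Each 4-bit group → digit:
  0101 → 5
  0011 → 3
  0111 → 7
  0111 → 7
  1001 → 9
  0111 → 7
= 537797


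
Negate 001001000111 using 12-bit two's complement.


Original: 001001000111
Step 1 - Invert all bits: 110110111000
Step 2 - Add 1: 110110111000 + 1
= 110110111001 (represents -583)


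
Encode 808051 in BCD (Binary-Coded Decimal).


Each digit → 4-bit binary:
  8 → 1000
  0 → 0000
  8 → 1000
  0 → 0000
  5 → 0101
  1 → 0001
= 1000 0000 1000 0000 0101 0001


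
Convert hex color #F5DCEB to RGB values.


Hex: #F5DCEB
R = F5₁₆ = 245
G = DC₁₆ = 220
B = EB₁₆ = 235
= RGB(245, 220, 235)


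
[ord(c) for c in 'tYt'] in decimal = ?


String: 'tYt'  (3 characters)
Per-character ASCII lookup:
  't': lowercase starts at 97: 't' = 97 + 19 = 116
  'Y': uppercase starts at 65: 'Y' = 65 + 24 = 89
  't': lowercase starts at 97: 't' = 97 + 19 = 116
= 116 89 116


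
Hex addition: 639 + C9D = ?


Align and add column by column (LSB to MSB, each column mod 16 with carry):
  0639
+ 0C9D
  ----
  col 0: 9(9) + D(13) + 0 (carry in) = 22 → 6(6), carry out 1
  col 1: 3(3) + 9(9) + 1 (carry in) = 13 → D(13), carry out 0
  col 2: 6(6) + C(12) + 0 (carry in) = 18 → 2(2), carry out 1
  col 3: 0(0) + 0(0) + 1 (carry in) = 1 → 1(1), carry out 0
Reading digits MSB→LSB: 12D6
Strip leading zeros: 12D6
= 0x12D6


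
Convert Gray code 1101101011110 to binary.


Gray code: 1101101011110
MSB stays the same: 1
Each subsequent bit = prev_binary XOR current_gray:
  B[1] = 1 XOR 1 = 0
  B[2] = 0 XOR 0 = 0
  B[3] = 0 XOR 1 = 1
  B[4] = 1 XOR 1 = 0
  B[5] = 0 XOR 0 = 0
  B[6] = 0 XOR 1 = 1
  B[7] = 1 XOR 0 = 1
  B[8] = 1 XOR 1 = 0
  B[9] = 0 XOR 1 = 1
  B[10] = 1 XOR 1 = 0
  B[11] = 0 XOR 1 = 1
  B[12] = 1 XOR 0 = 1
= 1001001101011 (4715 decimal)


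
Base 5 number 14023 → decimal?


Positional values (base 5):
  3 × 5^0 = 3 × 1 = 3
  2 × 5^1 = 2 × 5 = 10
  0 × 5^2 = 0 × 25 = 0
  4 × 5^3 = 4 × 125 = 500
  1 × 5^4 = 1 × 625 = 625
Sum = 3 + 10 + 0 + 500 + 625
= 1138


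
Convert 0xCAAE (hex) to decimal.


Positional values:
Position 0: E × 16^0 = 14 × 1 = 14
Position 1: A × 16^1 = 10 × 16 = 160
Position 2: A × 16^2 = 10 × 256 = 2560
Position 3: C × 16^3 = 12 × 4096 = 49152
Sum = 14 + 160 + 2560 + 49152
= 51886


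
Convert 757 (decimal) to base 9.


Divide by 9 repeatedly:
757 ÷ 9 = 84 remainder 1
84 ÷ 9 = 9 remainder 3
9 ÷ 9 = 1 remainder 0
1 ÷ 9 = 0 remainder 1
Reading remainders bottom-up:
= 1031


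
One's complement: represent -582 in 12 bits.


Original: 001001000110
Invert all bits:
  bit 0: 0 → 1
  bit 1: 0 → 1
  bit 2: 1 → 0
  bit 3: 0 → 1
  bit 4: 0 → 1
  bit 5: 1 → 0
  bit 6: 0 → 1
  bit 7: 0 → 1
  bit 8: 0 → 1
  bit 9: 1 → 0
  bit 10: 1 → 0
  bit 11: 0 → 1
= 110110111001


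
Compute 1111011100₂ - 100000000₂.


Align and subtract column by column (LSB to MSB, borrowing when needed):
  1111011100
- 0100000000
  ----------
  col 0: (0 - 0 borrow-in) - 0 → 0 - 0 = 0, borrow out 0
  col 1: (0 - 0 borrow-in) - 0 → 0 - 0 = 0, borrow out 0
  col 2: (1 - 0 borrow-in) - 0 → 1 - 0 = 1, borrow out 0
  col 3: (1 - 0 borrow-in) - 0 → 1 - 0 = 1, borrow out 0
  col 4: (1 - 0 borrow-in) - 0 → 1 - 0 = 1, borrow out 0
  col 5: (0 - 0 borrow-in) - 0 → 0 - 0 = 0, borrow out 0
  col 6: (1 - 0 borrow-in) - 0 → 1 - 0 = 1, borrow out 0
  col 7: (1 - 0 borrow-in) - 0 → 1 - 0 = 1, borrow out 0
  col 8: (1 - 0 borrow-in) - 1 → 1 - 1 = 0, borrow out 0
  col 9: (1 - 0 borrow-in) - 0 → 1 - 0 = 1, borrow out 0
Reading bits MSB→LSB: 1011011100
Strip leading zeros: 1011011100
= 1011011100


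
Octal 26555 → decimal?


Positional values:
Position 0: 5 × 8^0 = 5
Position 1: 5 × 8^1 = 40
Position 2: 5 × 8^2 = 320
Position 3: 6 × 8^3 = 3072
Position 4: 2 × 8^4 = 8192
Sum = 5 + 40 + 320 + 3072 + 8192
= 11629


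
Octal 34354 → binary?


Each octal digit → 3 binary bits:
  3 = 011
  4 = 100
  3 = 011
  5 = 101
  4 = 100
Concatenate: 011 100 011 101 100
= 011100011101100


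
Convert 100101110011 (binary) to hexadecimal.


Group into 4-bit nibbles: 100101110011
  1001 = 9
  0111 = 7
  0011 = 3
= 0x973


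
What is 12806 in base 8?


Divide by 8 repeatedly:
12806 ÷ 8 = 1600 remainder 6
1600 ÷ 8 = 200 remainder 0
200 ÷ 8 = 25 remainder 0
25 ÷ 8 = 3 remainder 1
3 ÷ 8 = 0 remainder 3
Reading remainders bottom-up:
= 0o31006


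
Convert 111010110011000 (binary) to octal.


Group into 3-bit groups: 111010110011000
  111 = 7
  010 = 2
  110 = 6
  011 = 3
  000 = 0
= 0o72630


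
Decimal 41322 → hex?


Divide by 16 repeatedly:
41322 ÷ 16 = 2582 remainder 10 (A)
2582 ÷ 16 = 161 remainder 6 (6)
161 ÷ 16 = 10 remainder 1 (1)
10 ÷ 16 = 0 remainder 10 (A)
Reading remainders bottom-up:
= 0xA16A


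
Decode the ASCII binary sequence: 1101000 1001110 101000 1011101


Codes (binary): 1101000 1001110 101000 1011101
Per-code ASCII lookup:
  1101000 = 104  (range 97-122: lowercase, 104 - 97 = 7) → 'h'
  1001110 = 78  (range 65-90: uppercase, 78 - 65 = 13) → 'N'
  101000 = 40  (special character) → '('
  1011101 = 93  (special character) → ']'
= 'hN(]'


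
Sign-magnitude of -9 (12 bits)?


Sign bit: 1 (negative)
Magnitude: 9 = 00000001001
= 100000001001


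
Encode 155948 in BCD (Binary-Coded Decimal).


Each digit → 4-bit binary:
  1 → 0001
  5 → 0101
  5 → 0101
  9 → 1001
  4 → 0100
  8 → 1000
= 0001 0101 0101 1001 0100 1000


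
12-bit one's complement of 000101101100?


Original: 000101101100
Invert all bits:
  bit 0: 0 → 1
  bit 1: 0 → 1
  bit 2: 0 → 1
  bit 3: 1 → 0
  bit 4: 0 → 1
  bit 5: 1 → 0
  bit 6: 1 → 0
  bit 7: 0 → 1
  bit 8: 1 → 0
  bit 9: 1 → 0
  bit 10: 0 → 1
  bit 11: 0 → 1
= 111010010011


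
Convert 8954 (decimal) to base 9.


Divide by 9 repeatedly:
8954 ÷ 9 = 994 remainder 8
994 ÷ 9 = 110 remainder 4
110 ÷ 9 = 12 remainder 2
12 ÷ 9 = 1 remainder 3
1 ÷ 9 = 0 remainder 1
Reading remainders bottom-up:
= 13248


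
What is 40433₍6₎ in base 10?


Positional values (base 6):
  3 × 6^0 = 3 × 1 = 3
  3 × 6^1 = 3 × 6 = 18
  4 × 6^2 = 4 × 36 = 144
  0 × 6^3 = 0 × 216 = 0
  4 × 6^4 = 4 × 1296 = 5184
Sum = 3 + 18 + 144 + 0 + 5184
= 5349


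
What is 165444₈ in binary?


Each octal digit → 3 binary bits:
  1 = 001
  6 = 110
  5 = 101
  4 = 100
  4 = 100
  4 = 100
Concatenate: 001 110 101 100 100 100
= 001110101100100100


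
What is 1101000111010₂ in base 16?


Group into 4-bit nibbles: 0001101000111010
  0001 = 1
  1010 = A
  0011 = 3
  1010 = A
= 0x1A3A


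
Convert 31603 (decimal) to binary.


Divide by 2 repeatedly:
31603 ÷ 2 = 15801 remainder 1
15801 ÷ 2 = 7900 remainder 1
7900 ÷ 2 = 3950 remainder 0
3950 ÷ 2 = 1975 remainder 0
1975 ÷ 2 = 987 remainder 1
987 ÷ 2 = 493 remainder 1
493 ÷ 2 = 246 remainder 1
246 ÷ 2 = 123 remainder 0
123 ÷ 2 = 61 remainder 1
61 ÷ 2 = 30 remainder 1
30 ÷ 2 = 15 remainder 0
15 ÷ 2 = 7 remainder 1
7 ÷ 2 = 3 remainder 1
3 ÷ 2 = 1 remainder 1
1 ÷ 2 = 0 remainder 1
Reading remainders bottom-up:
= 111101101110011


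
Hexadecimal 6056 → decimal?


Positional values:
Position 0: 6 × 16^0 = 6 × 1 = 6
Position 1: 5 × 16^1 = 5 × 16 = 80
Position 2: 0 × 16^2 = 0 × 256 = 0
Position 3: 6 × 16^3 = 6 × 4096 = 24576
Sum = 6 + 80 + 0 + 24576
= 24662


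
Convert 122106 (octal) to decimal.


Positional values:
Position 0: 6 × 8^0 = 6
Position 1: 0 × 8^1 = 0
Position 2: 1 × 8^2 = 64
Position 3: 2 × 8^3 = 1024
Position 4: 2 × 8^4 = 8192
Position 5: 1 × 8^5 = 32768
Sum = 6 + 0 + 64 + 1024 + 8192 + 32768
= 42054


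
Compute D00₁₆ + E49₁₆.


Align and add column by column (LSB to MSB, each column mod 16 with carry):
  0D00
+ 0E49
  ----
  col 0: 0(0) + 9(9) + 0 (carry in) = 9 → 9(9), carry out 0
  col 1: 0(0) + 4(4) + 0 (carry in) = 4 → 4(4), carry out 0
  col 2: D(13) + E(14) + 0 (carry in) = 27 → B(11), carry out 1
  col 3: 0(0) + 0(0) + 1 (carry in) = 1 → 1(1), carry out 0
Reading digits MSB→LSB: 1B49
Strip leading zeros: 1B49
= 0x1B49


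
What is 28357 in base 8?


Divide by 8 repeatedly:
28357 ÷ 8 = 3544 remainder 5
3544 ÷ 8 = 443 remainder 0
443 ÷ 8 = 55 remainder 3
55 ÷ 8 = 6 remainder 7
6 ÷ 8 = 0 remainder 6
Reading remainders bottom-up:
= 0o67305


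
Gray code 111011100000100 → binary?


Gray code: 111011100000100
MSB stays the same: 1
Each subsequent bit = prev_binary XOR current_gray:
  B[1] = 1 XOR 1 = 0
  B[2] = 0 XOR 1 = 1
  B[3] = 1 XOR 0 = 1
  B[4] = 1 XOR 1 = 0
  B[5] = 0 XOR 1 = 1
  B[6] = 1 XOR 1 = 0
  B[7] = 0 XOR 0 = 0
  B[8] = 0 XOR 0 = 0
  B[9] = 0 XOR 0 = 0
  B[10] = 0 XOR 0 = 0
  B[11] = 0 XOR 0 = 0
  B[12] = 0 XOR 1 = 1
  B[13] = 1 XOR 0 = 1
  B[14] = 1 XOR 0 = 1
= 101101000000111 (23047 decimal)


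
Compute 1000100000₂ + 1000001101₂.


Align and add column by column (LSB to MSB, carry propagating):
  01000100000
+ 01000001101
  -----------
  col 0: 0 + 1 + 0 (carry in) = 1 → bit 1, carry out 0
  col 1: 0 + 0 + 0 (carry in) = 0 → bit 0, carry out 0
  col 2: 0 + 1 + 0 (carry in) = 1 → bit 1, carry out 0
  col 3: 0 + 1 + 0 (carry in) = 1 → bit 1, carry out 0
  col 4: 0 + 0 + 0 (carry in) = 0 → bit 0, carry out 0
  col 5: 1 + 0 + 0 (carry in) = 1 → bit 1, carry out 0
  col 6: 0 + 0 + 0 (carry in) = 0 → bit 0, carry out 0
  col 7: 0 + 0 + 0 (carry in) = 0 → bit 0, carry out 0
  col 8: 0 + 0 + 0 (carry in) = 0 → bit 0, carry out 0
  col 9: 1 + 1 + 0 (carry in) = 2 → bit 0, carry out 1
  col 10: 0 + 0 + 1 (carry in) = 1 → bit 1, carry out 0
Reading bits MSB→LSB: 10000101101
Strip leading zeros: 10000101101
= 10000101101


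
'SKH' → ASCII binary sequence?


String: 'SKH'  (3 characters)
Per-character ASCII lookup:
  'S': uppercase starts at 65: 'S' = 65 + 18 = 83 → 1010011
  'K': uppercase starts at 65: 'K' = 65 + 10 = 75 → 1001011
  'H': uppercase starts at 65: 'H' = 65 + 7 = 72 → 1001000
= 1010011 1001011 1001000


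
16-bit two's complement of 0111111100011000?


Original: 0111111100011000
Step 1 - Invert all bits: 1000000011100111
Step 2 - Add 1: 1000000011100111 + 1
= 1000000011101000 (represents -32536)


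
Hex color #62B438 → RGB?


Hex: #62B438
R = 62₁₆ = 98
G = B4₁₆ = 180
B = 38₁₆ = 56
= RGB(98, 180, 56)


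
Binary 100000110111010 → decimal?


Positional values:
Bit 1: 1 × 2^1 = 2
Bit 3: 1 × 2^3 = 8
Bit 4: 1 × 2^4 = 16
Bit 5: 1 × 2^5 = 32
Bit 7: 1 × 2^7 = 128
Bit 8: 1 × 2^8 = 256
Bit 14: 1 × 2^14 = 16384
Sum = 2 + 8 + 16 + 32 + 128 + 256 + 16384
= 16826


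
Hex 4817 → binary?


Each hex digit → 4 binary bits:
  4 = 0100
  8 = 1000
  1 = 0001
  7 = 0111
Concatenate: 0100 1000 0001 0111
= 0100100000010111


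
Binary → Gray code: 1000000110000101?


Binary: 1000000110000101
Gray code: G = B XOR (B >> 1)
B >> 1 = 0100000011000010
1000000110000101 XOR 0100000011000010:
  1 XOR 0 = 1
  0 XOR 1 = 1
  0 XOR 0 = 0
  0 XOR 0 = 0
  0 XOR 0 = 0
  0 XOR 0 = 0
  0 XOR 0 = 0
  1 XOR 0 = 1
  1 XOR 1 = 0
  0 XOR 1 = 1
  0 XOR 0 = 0
  0 XOR 0 = 0
  0 XOR 0 = 0
  1 XOR 0 = 1
  0 XOR 1 = 1
  1 XOR 0 = 1
= 1100000101000111


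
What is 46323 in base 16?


Divide by 16 repeatedly:
46323 ÷ 16 = 2895 remainder 3 (3)
2895 ÷ 16 = 180 remainder 15 (F)
180 ÷ 16 = 11 remainder 4 (4)
11 ÷ 16 = 0 remainder 11 (B)
Reading remainders bottom-up:
= 0xB4F3


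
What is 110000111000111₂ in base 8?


Group into 3-bit groups: 110000111000111
  110 = 6
  000 = 0
  111 = 7
  000 = 0
  111 = 7
= 0o60707


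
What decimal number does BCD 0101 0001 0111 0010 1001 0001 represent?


Each 4-bit group → digit:
  0101 → 5
  0001 → 1
  0111 → 7
  0010 → 2
  1001 → 9
  0001 → 1
= 517291


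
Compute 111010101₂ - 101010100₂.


Align and subtract column by column (LSB to MSB, borrowing when needed):
  111010101
- 101010100
  ---------
  col 0: (1 - 0 borrow-in) - 0 → 1 - 0 = 1, borrow out 0
  col 1: (0 - 0 borrow-in) - 0 → 0 - 0 = 0, borrow out 0
  col 2: (1 - 0 borrow-in) - 1 → 1 - 1 = 0, borrow out 0
  col 3: (0 - 0 borrow-in) - 0 → 0 - 0 = 0, borrow out 0
  col 4: (1 - 0 borrow-in) - 1 → 1 - 1 = 0, borrow out 0
  col 5: (0 - 0 borrow-in) - 0 → 0 - 0 = 0, borrow out 0
  col 6: (1 - 0 borrow-in) - 1 → 1 - 1 = 0, borrow out 0
  col 7: (1 - 0 borrow-in) - 0 → 1 - 0 = 1, borrow out 0
  col 8: (1 - 0 borrow-in) - 1 → 1 - 1 = 0, borrow out 0
Reading bits MSB→LSB: 010000001
Strip leading zeros: 10000001
= 10000001


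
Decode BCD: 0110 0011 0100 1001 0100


Each 4-bit group → digit:
  0110 → 6
  0011 → 3
  0100 → 4
  1001 → 9
  0100 → 4
= 63494


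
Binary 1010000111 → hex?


Group into 4-bit nibbles: 001010000111
  0010 = 2
  1000 = 8
  0111 = 7
= 0x287


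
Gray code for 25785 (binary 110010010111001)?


Binary: 110010010111001
Gray code: G = B XOR (B >> 1)
B >> 1 = 011001001011100
110010010111001 XOR 011001001011100:
  1 XOR 0 = 1
  1 XOR 1 = 0
  0 XOR 1 = 1
  0 XOR 0 = 0
  1 XOR 0 = 1
  0 XOR 1 = 1
  0 XOR 0 = 0
  1 XOR 0 = 1
  0 XOR 1 = 1
  1 XOR 0 = 1
  1 XOR 1 = 0
  1 XOR 1 = 0
  0 XOR 1 = 1
  0 XOR 0 = 0
  1 XOR 0 = 1
= 101011011100101


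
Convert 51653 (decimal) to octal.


Divide by 8 repeatedly:
51653 ÷ 8 = 6456 remainder 5
6456 ÷ 8 = 807 remainder 0
807 ÷ 8 = 100 remainder 7
100 ÷ 8 = 12 remainder 4
12 ÷ 8 = 1 remainder 4
1 ÷ 8 = 0 remainder 1
Reading remainders bottom-up:
= 0o144705


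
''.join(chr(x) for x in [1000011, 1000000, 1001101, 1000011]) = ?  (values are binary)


Codes (binary): 1000011 1000000 1001101 1000011
Per-code ASCII lookup:
  1000011 = 67  (range 65-90: uppercase, 67 - 65 = 2) → 'C'
  1000000 = 64  (special character) → '@'
  1001101 = 77  (range 65-90: uppercase, 77 - 65 = 12) → 'M'
  1000011 = 67  (range 65-90: uppercase, 67 - 65 = 2) → 'C'
= 'C@MC'


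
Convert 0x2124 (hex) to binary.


Each hex digit → 4 binary bits:
  2 = 0010
  1 = 0001
  2 = 0010
  4 = 0100
Concatenate: 0010 0001 0010 0100
= 0010000100100100


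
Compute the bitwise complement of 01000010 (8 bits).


Original: 01000010
Invert all bits:
  bit 0: 0 → 1
  bit 1: 1 → 0
  bit 2: 0 → 1
  bit 3: 0 → 1
  bit 4: 0 → 1
  bit 5: 0 → 1
  bit 6: 1 → 0
  bit 7: 0 → 1
= 10111101


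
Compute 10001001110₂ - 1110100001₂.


Align and subtract column by column (LSB to MSB, borrowing when needed):
  10001001110
- 01110100001
  -----------
  col 0: (0 - 0 borrow-in) - 1 → borrow from next column: (0+2) - 1 = 1, borrow out 1
  col 1: (1 - 1 borrow-in) - 0 → 0 - 0 = 0, borrow out 0
  col 2: (1 - 0 borrow-in) - 0 → 1 - 0 = 1, borrow out 0
  col 3: (1 - 0 borrow-in) - 0 → 1 - 0 = 1, borrow out 0
  col 4: (0 - 0 borrow-in) - 0 → 0 - 0 = 0, borrow out 0
  col 5: (0 - 0 borrow-in) - 1 → borrow from next column: (0+2) - 1 = 1, borrow out 1
  col 6: (1 - 1 borrow-in) - 0 → 0 - 0 = 0, borrow out 0
  col 7: (0 - 0 borrow-in) - 1 → borrow from next column: (0+2) - 1 = 1, borrow out 1
  col 8: (0 - 1 borrow-in) - 1 → borrow from next column: (-1+2) - 1 = 0, borrow out 1
  col 9: (0 - 1 borrow-in) - 1 → borrow from next column: (-1+2) - 1 = 0, borrow out 1
  col 10: (1 - 1 borrow-in) - 0 → 0 - 0 = 0, borrow out 0
Reading bits MSB→LSB: 00010101101
Strip leading zeros: 10101101
= 10101101


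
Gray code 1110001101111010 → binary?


Gray code: 1110001101111010
MSB stays the same: 1
Each subsequent bit = prev_binary XOR current_gray:
  B[1] = 1 XOR 1 = 0
  B[2] = 0 XOR 1 = 1
  B[3] = 1 XOR 0 = 1
  B[4] = 1 XOR 0 = 1
  B[5] = 1 XOR 0 = 1
  B[6] = 1 XOR 1 = 0
  B[7] = 0 XOR 1 = 1
  B[8] = 1 XOR 0 = 1
  B[9] = 1 XOR 1 = 0
  B[10] = 0 XOR 1 = 1
  B[11] = 1 XOR 1 = 0
  B[12] = 0 XOR 1 = 1
  B[13] = 1 XOR 0 = 1
  B[14] = 1 XOR 1 = 0
  B[15] = 0 XOR 0 = 0
= 1011110110101100 (48556 decimal)


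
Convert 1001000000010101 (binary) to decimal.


Positional values:
Bit 0: 1 × 2^0 = 1
Bit 2: 1 × 2^2 = 4
Bit 4: 1 × 2^4 = 16
Bit 12: 1 × 2^12 = 4096
Bit 15: 1 × 2^15 = 32768
Sum = 1 + 4 + 16 + 4096 + 32768
= 36885


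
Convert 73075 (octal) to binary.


Each octal digit → 3 binary bits:
  7 = 111
  3 = 011
  0 = 000
  7 = 111
  5 = 101
Concatenate: 111 011 000 111 101
= 111011000111101


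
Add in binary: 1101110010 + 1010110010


Align and add column by column (LSB to MSB, carry propagating):
  01101110010
+ 01010110010
  -----------
  col 0: 0 + 0 + 0 (carry in) = 0 → bit 0, carry out 0
  col 1: 1 + 1 + 0 (carry in) = 2 → bit 0, carry out 1
  col 2: 0 + 0 + 1 (carry in) = 1 → bit 1, carry out 0
  col 3: 0 + 0 + 0 (carry in) = 0 → bit 0, carry out 0
  col 4: 1 + 1 + 0 (carry in) = 2 → bit 0, carry out 1
  col 5: 1 + 1 + 1 (carry in) = 3 → bit 1, carry out 1
  col 6: 1 + 0 + 1 (carry in) = 2 → bit 0, carry out 1
  col 7: 0 + 1 + 1 (carry in) = 2 → bit 0, carry out 1
  col 8: 1 + 0 + 1 (carry in) = 2 → bit 0, carry out 1
  col 9: 1 + 1 + 1 (carry in) = 3 → bit 1, carry out 1
  col 10: 0 + 0 + 1 (carry in) = 1 → bit 1, carry out 0
Reading bits MSB→LSB: 11000100100
Strip leading zeros: 11000100100
= 11000100100


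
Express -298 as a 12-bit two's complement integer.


Original: 000100101010
Step 1 - Invert all bits: 111011010101
Step 2 - Add 1: 111011010101 + 1
= 111011010110 (represents -298)


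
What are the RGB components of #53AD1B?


Hex: #53AD1B
R = 53₁₆ = 83
G = AD₁₆ = 173
B = 1B₁₆ = 27
= RGB(83, 173, 27)


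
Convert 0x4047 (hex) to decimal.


Positional values:
Position 0: 7 × 16^0 = 7 × 1 = 7
Position 1: 4 × 16^1 = 4 × 16 = 64
Position 2: 0 × 16^2 = 0 × 256 = 0
Position 3: 4 × 16^3 = 4 × 4096 = 16384
Sum = 7 + 64 + 0 + 16384
= 16455


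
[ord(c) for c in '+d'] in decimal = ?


String: '+d'  (2 characters)
Per-character ASCII lookup:
  '+': special character: '+' = 43
  'd': lowercase starts at 97: 'd' = 97 + 3 = 100
= 43 100


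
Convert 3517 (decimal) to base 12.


Divide by 12 repeatedly:
3517 ÷ 12 = 293 remainder 1
293 ÷ 12 = 24 remainder 5
24 ÷ 12 = 2 remainder 0
2 ÷ 12 = 0 remainder 2
Reading remainders bottom-up:
= 2051


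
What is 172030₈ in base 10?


Positional values:
Position 0: 0 × 8^0 = 0
Position 1: 3 × 8^1 = 24
Position 2: 0 × 8^2 = 0
Position 3: 2 × 8^3 = 1024
Position 4: 7 × 8^4 = 28672
Position 5: 1 × 8^5 = 32768
Sum = 0 + 24 + 0 + 1024 + 28672 + 32768
= 62488


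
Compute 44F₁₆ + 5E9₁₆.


Align and add column by column (LSB to MSB, each column mod 16 with carry):
  044F
+ 05E9
  ----
  col 0: F(15) + 9(9) + 0 (carry in) = 24 → 8(8), carry out 1
  col 1: 4(4) + E(14) + 1 (carry in) = 19 → 3(3), carry out 1
  col 2: 4(4) + 5(5) + 1 (carry in) = 10 → A(10), carry out 0
  col 3: 0(0) + 0(0) + 0 (carry in) = 0 → 0(0), carry out 0
Reading digits MSB→LSB: 0A38
Strip leading zeros: A38
= 0xA38


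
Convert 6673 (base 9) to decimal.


Positional values (base 9):
  3 × 9^0 = 3 × 1 = 3
  7 × 9^1 = 7 × 9 = 63
  6 × 9^2 = 6 × 81 = 486
  6 × 9^3 = 6 × 729 = 4374
Sum = 3 + 63 + 486 + 4374
= 4926


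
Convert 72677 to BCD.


Each digit → 4-bit binary:
  7 → 0111
  2 → 0010
  6 → 0110
  7 → 0111
  7 → 0111
= 0111 0010 0110 0111 0111


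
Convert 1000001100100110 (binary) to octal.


Group into 3-bit groups: 001000001100100110
  001 = 1
  000 = 0
  001 = 1
  100 = 4
  100 = 4
  110 = 6
= 0o101446


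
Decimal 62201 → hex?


Divide by 16 repeatedly:
62201 ÷ 16 = 3887 remainder 9 (9)
3887 ÷ 16 = 242 remainder 15 (F)
242 ÷ 16 = 15 remainder 2 (2)
15 ÷ 16 = 0 remainder 15 (F)
Reading remainders bottom-up:
= 0xF2F9


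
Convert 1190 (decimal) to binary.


Divide by 2 repeatedly:
1190 ÷ 2 = 595 remainder 0
595 ÷ 2 = 297 remainder 1
297 ÷ 2 = 148 remainder 1
148 ÷ 2 = 74 remainder 0
74 ÷ 2 = 37 remainder 0
37 ÷ 2 = 18 remainder 1
18 ÷ 2 = 9 remainder 0
9 ÷ 2 = 4 remainder 1
4 ÷ 2 = 2 remainder 0
2 ÷ 2 = 1 remainder 0
1 ÷ 2 = 0 remainder 1
Reading remainders bottom-up:
= 10010100110


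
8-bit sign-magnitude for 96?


Sign bit: 0 (positive)
Magnitude: 96 = 1100000
= 01100000


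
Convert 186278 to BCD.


Each digit → 4-bit binary:
  1 → 0001
  8 → 1000
  6 → 0110
  2 → 0010
  7 → 0111
  8 → 1000
= 0001 1000 0110 0010 0111 1000


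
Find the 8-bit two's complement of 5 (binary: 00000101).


Original: 00000101
Step 1 - Invert all bits: 11111010
Step 2 - Add 1: 11111010 + 1
= 11111011 (represents -5)


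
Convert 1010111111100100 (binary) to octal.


Group into 3-bit groups: 001010111111100100
  001 = 1
  010 = 2
  111 = 7
  111 = 7
  100 = 4
  100 = 4
= 0o127744


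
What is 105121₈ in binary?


Each octal digit → 3 binary bits:
  1 = 001
  0 = 000
  5 = 101
  1 = 001
  2 = 010
  1 = 001
Concatenate: 001 000 101 001 010 001
= 001000101001010001


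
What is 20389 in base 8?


Divide by 8 repeatedly:
20389 ÷ 8 = 2548 remainder 5
2548 ÷ 8 = 318 remainder 4
318 ÷ 8 = 39 remainder 6
39 ÷ 8 = 4 remainder 7
4 ÷ 8 = 0 remainder 4
Reading remainders bottom-up:
= 0o47645


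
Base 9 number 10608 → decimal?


Positional values (base 9):
  8 × 9^0 = 8 × 1 = 8
  0 × 9^1 = 0 × 9 = 0
  6 × 9^2 = 6 × 81 = 486
  0 × 9^3 = 0 × 729 = 0
  1 × 9^4 = 1 × 6561 = 6561
Sum = 8 + 0 + 486 + 0 + 6561
= 7055


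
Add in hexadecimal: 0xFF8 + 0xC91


Align and add column by column (LSB to MSB, each column mod 16 with carry):
  0FF8
+ 0C91
  ----
  col 0: 8(8) + 1(1) + 0 (carry in) = 9 → 9(9), carry out 0
  col 1: F(15) + 9(9) + 0 (carry in) = 24 → 8(8), carry out 1
  col 2: F(15) + C(12) + 1 (carry in) = 28 → C(12), carry out 1
  col 3: 0(0) + 0(0) + 1 (carry in) = 1 → 1(1), carry out 0
Reading digits MSB→LSB: 1C89
Strip leading zeros: 1C89
= 0x1C89


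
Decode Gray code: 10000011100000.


Gray code: 10000011100000
MSB stays the same: 1
Each subsequent bit = prev_binary XOR current_gray:
  B[1] = 1 XOR 0 = 1
  B[2] = 1 XOR 0 = 1
  B[3] = 1 XOR 0 = 1
  B[4] = 1 XOR 0 = 1
  B[5] = 1 XOR 0 = 1
  B[6] = 1 XOR 1 = 0
  B[7] = 0 XOR 1 = 1
  B[8] = 1 XOR 1 = 0
  B[9] = 0 XOR 0 = 0
  B[10] = 0 XOR 0 = 0
  B[11] = 0 XOR 0 = 0
  B[12] = 0 XOR 0 = 0
  B[13] = 0 XOR 0 = 0
= 11111101000000 (16192 decimal)


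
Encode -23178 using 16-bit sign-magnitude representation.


Sign bit: 1 (negative)
Magnitude: 23178 = 101101010001010
= 1101101010001010


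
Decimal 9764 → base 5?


Divide by 5 repeatedly:
9764 ÷ 5 = 1952 remainder 4
1952 ÷ 5 = 390 remainder 2
390 ÷ 5 = 78 remainder 0
78 ÷ 5 = 15 remainder 3
15 ÷ 5 = 3 remainder 0
3 ÷ 5 = 0 remainder 3
Reading remainders bottom-up:
= 303024


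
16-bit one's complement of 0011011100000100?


Original: 0011011100000100
Invert all bits:
  bit 0: 0 → 1
  bit 1: 0 → 1
  bit 2: 1 → 0
  bit 3: 1 → 0
  bit 4: 0 → 1
  bit 5: 1 → 0
  bit 6: 1 → 0
  bit 7: 1 → 0
  bit 8: 0 → 1
  bit 9: 0 → 1
  bit 10: 0 → 1
  bit 11: 0 → 1
  bit 12: 0 → 1
  bit 13: 1 → 0
  bit 14: 0 → 1
  bit 15: 0 → 1
= 1100100011111011


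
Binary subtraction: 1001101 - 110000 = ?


Align and subtract column by column (LSB to MSB, borrowing when needed):
  1001101
- 0110000
  -------
  col 0: (1 - 0 borrow-in) - 0 → 1 - 0 = 1, borrow out 0
  col 1: (0 - 0 borrow-in) - 0 → 0 - 0 = 0, borrow out 0
  col 2: (1 - 0 borrow-in) - 0 → 1 - 0 = 1, borrow out 0
  col 3: (1 - 0 borrow-in) - 0 → 1 - 0 = 1, borrow out 0
  col 4: (0 - 0 borrow-in) - 1 → borrow from next column: (0+2) - 1 = 1, borrow out 1
  col 5: (0 - 1 borrow-in) - 1 → borrow from next column: (-1+2) - 1 = 0, borrow out 1
  col 6: (1 - 1 borrow-in) - 0 → 0 - 0 = 0, borrow out 0
Reading bits MSB→LSB: 0011101
Strip leading zeros: 11101
= 11101


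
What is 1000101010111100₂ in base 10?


Positional values:
Bit 2: 1 × 2^2 = 4
Bit 3: 1 × 2^3 = 8
Bit 4: 1 × 2^4 = 16
Bit 5: 1 × 2^5 = 32
Bit 7: 1 × 2^7 = 128
Bit 9: 1 × 2^9 = 512
Bit 11: 1 × 2^11 = 2048
Bit 15: 1 × 2^15 = 32768
Sum = 4 + 8 + 16 + 32 + 128 + 512 + 2048 + 32768
= 35516


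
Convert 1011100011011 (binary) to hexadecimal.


Group into 4-bit nibbles: 0001011100011011
  0001 = 1
  0111 = 7
  0001 = 1
  1011 = B
= 0x171B
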